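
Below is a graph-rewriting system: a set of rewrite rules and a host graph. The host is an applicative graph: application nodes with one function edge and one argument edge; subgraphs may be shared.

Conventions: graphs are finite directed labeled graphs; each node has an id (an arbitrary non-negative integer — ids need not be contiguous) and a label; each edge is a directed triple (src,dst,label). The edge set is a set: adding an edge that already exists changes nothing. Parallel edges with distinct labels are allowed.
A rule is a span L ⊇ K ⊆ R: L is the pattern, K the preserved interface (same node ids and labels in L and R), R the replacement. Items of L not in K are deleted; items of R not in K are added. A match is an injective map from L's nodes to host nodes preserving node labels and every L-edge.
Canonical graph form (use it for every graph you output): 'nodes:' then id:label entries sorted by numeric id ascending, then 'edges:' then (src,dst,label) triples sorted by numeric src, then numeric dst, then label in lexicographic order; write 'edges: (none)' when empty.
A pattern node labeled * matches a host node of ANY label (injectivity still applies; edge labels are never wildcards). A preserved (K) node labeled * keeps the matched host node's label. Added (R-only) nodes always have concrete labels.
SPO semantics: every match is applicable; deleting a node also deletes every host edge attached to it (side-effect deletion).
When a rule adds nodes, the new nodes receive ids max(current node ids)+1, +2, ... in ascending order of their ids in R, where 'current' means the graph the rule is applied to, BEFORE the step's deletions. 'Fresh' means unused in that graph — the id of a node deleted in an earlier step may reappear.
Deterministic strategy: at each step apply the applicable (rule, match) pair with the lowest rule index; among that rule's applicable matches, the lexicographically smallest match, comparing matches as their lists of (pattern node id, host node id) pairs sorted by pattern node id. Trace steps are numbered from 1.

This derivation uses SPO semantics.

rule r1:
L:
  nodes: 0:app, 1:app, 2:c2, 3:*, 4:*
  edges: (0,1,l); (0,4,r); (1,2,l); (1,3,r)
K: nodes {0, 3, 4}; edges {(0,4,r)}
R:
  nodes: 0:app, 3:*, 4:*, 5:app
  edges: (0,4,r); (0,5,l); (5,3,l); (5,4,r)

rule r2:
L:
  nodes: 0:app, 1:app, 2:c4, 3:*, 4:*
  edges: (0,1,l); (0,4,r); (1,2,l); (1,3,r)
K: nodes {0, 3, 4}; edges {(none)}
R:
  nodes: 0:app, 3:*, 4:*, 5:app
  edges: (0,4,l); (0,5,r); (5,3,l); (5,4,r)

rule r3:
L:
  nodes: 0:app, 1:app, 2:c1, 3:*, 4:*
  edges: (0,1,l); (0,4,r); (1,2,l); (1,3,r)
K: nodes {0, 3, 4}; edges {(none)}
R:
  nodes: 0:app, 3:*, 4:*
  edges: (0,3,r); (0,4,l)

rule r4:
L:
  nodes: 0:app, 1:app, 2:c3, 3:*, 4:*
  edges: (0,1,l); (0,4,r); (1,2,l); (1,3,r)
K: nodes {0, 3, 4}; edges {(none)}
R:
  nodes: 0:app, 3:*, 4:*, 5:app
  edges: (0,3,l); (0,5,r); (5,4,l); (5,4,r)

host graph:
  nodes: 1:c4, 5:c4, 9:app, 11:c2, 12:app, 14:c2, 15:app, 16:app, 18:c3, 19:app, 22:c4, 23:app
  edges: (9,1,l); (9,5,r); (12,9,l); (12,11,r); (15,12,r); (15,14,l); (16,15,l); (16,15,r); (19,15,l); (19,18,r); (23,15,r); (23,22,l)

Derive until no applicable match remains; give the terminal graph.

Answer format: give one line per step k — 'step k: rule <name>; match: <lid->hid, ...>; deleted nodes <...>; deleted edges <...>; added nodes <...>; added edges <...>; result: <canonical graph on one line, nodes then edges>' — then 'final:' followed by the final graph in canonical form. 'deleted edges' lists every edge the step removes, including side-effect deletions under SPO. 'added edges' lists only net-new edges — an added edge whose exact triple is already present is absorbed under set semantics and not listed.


step 1: rule r1; match: 0->19, 1->15, 2->14, 3->12, 4->18; deleted nodes 14, 15; deleted edges (15,12,r); (15,14,l); (16,15,l); (16,15,r); (19,15,l); (23,15,r); added nodes 24; added edges (19,24,l); (24,12,l); (24,18,r); result: nodes: 1:c4, 5:c4, 9:app, 11:c2, 12:app, 16:app, 18:c3, 19:app, 22:c4, 23:app, 24:app edges: (9,1,l); (9,5,r); (12,9,l); (12,11,r); (19,18,r); (19,24,l); (23,22,l); (24,12,l); (24,18,r)
step 2: rule r2; match: 0->12, 1->9, 2->1, 3->5, 4->11; deleted nodes 1, 9; deleted edges (9,1,l); (9,5,r); (12,9,l); (12,11,r); added nodes 25; added edges (12,11,l); (12,25,r); (25,5,l); (25,11,r); result: nodes: 5:c4, 11:c2, 12:app, 16:app, 18:c3, 19:app, 22:c4, 23:app, 24:app, 25:app edges: (12,11,l); (12,25,r); (19,18,r); (19,24,l); (23,22,l); (24,12,l); (24,18,r); (25,5,l); (25,11,r)
step 3: rule r1; match: 0->24, 1->12, 2->11, 3->25, 4->18; deleted nodes 11, 12; deleted edges (12,11,l); (12,25,r); (24,12,l); (25,11,r); added nodes 26; added edges (24,26,l); (26,18,r); (26,25,l); result: nodes: 5:c4, 16:app, 18:c3, 19:app, 22:c4, 23:app, 24:app, 25:app, 26:app edges: (19,18,r); (19,24,l); (23,22,l); (24,18,r); (24,26,l); (25,5,l); (26,18,r); (26,25,l)
final:
nodes: 5:c4, 16:app, 18:c3, 19:app, 22:c4, 23:app, 24:app, 25:app, 26:app
edges: (19,18,r); (19,24,l); (23,22,l); (24,18,r); (24,26,l); (25,5,l); (26,18,r); (26,25,l)


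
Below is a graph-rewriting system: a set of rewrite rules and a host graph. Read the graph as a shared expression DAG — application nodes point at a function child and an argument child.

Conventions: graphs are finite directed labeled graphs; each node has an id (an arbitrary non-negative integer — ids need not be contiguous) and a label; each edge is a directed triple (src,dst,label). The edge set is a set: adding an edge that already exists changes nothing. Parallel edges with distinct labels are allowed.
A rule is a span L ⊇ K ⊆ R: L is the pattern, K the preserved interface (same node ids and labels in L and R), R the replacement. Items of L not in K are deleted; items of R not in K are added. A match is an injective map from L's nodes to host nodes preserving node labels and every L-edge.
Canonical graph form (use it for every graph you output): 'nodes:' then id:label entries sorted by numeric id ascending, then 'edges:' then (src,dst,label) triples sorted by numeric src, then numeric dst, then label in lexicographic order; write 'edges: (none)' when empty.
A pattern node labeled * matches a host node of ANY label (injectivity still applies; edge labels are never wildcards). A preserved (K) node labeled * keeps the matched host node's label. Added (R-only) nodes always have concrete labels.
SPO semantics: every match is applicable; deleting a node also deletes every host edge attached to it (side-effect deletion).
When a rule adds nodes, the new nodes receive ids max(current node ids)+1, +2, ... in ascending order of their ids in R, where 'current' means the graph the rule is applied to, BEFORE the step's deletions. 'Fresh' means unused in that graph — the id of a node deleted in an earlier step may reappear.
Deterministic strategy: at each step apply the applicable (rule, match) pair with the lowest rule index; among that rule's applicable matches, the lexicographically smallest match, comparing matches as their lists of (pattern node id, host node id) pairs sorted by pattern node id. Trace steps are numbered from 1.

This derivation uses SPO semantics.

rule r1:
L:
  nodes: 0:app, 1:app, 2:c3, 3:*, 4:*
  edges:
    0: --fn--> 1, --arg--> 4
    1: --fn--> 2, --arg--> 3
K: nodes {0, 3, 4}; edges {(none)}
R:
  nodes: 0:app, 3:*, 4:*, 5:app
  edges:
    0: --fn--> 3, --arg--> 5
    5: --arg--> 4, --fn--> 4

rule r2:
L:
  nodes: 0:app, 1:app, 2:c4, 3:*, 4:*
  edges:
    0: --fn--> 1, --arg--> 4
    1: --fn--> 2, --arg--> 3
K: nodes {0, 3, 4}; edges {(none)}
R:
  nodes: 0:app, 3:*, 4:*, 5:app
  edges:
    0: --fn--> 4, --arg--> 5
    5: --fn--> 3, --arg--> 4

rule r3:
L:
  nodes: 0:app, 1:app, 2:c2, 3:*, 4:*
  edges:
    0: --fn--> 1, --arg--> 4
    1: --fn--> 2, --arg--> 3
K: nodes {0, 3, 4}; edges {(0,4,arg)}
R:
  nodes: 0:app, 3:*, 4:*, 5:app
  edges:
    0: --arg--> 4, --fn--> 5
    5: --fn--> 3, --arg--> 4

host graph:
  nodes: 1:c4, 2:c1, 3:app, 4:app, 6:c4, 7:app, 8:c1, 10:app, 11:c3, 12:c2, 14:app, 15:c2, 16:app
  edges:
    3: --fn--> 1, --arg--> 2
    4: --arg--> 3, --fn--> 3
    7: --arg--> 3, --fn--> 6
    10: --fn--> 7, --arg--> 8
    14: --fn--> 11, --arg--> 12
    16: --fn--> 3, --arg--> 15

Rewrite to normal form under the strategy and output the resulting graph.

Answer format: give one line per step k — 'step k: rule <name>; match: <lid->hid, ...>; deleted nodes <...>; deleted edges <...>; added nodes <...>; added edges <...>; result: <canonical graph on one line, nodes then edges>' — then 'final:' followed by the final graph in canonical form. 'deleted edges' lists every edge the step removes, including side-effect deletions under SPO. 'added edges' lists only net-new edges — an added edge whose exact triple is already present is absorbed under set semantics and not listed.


step 1: rule r2; match: 0->10, 1->7, 2->6, 3->3, 4->8; deleted nodes 6, 7; deleted edges (7,3,arg); (7,6,fn); (10,7,fn); (10,8,arg); added nodes 17; added edges (10,8,fn); (10,17,arg); (17,3,fn); (17,8,arg); result: nodes: 1:c4, 2:c1, 3:app, 4:app, 8:c1, 10:app, 11:c3, 12:c2, 14:app, 15:c2, 16:app, 17:app edges: (3,1,fn); (3,2,arg); (4,3,arg); (4,3,fn); (10,8,fn); (10,17,arg); (14,11,fn); (14,12,arg); (16,3,fn); (16,15,arg); (17,3,fn); (17,8,arg)
step 2: rule r2; match: 0->16, 1->3, 2->1, 3->2, 4->15; deleted nodes 1, 3; deleted edges (3,1,fn); (3,2,arg); (4,3,arg); (4,3,fn); (16,3,fn); (16,15,arg); (17,3,fn); added nodes 18; added edges (16,15,fn); (16,18,arg); (18,2,fn); (18,15,arg); result: nodes: 2:c1, 4:app, 8:c1, 10:app, 11:c3, 12:c2, 14:app, 15:c2, 16:app, 17:app, 18:app edges: (10,8,fn); (10,17,arg); (14,11,fn); (14,12,arg); (16,15,fn); (16,18,arg); (17,8,arg); (18,2,fn); (18,15,arg)
final:
nodes: 2:c1, 4:app, 8:c1, 10:app, 11:c3, 12:c2, 14:app, 15:c2, 16:app, 17:app, 18:app
edges: (10,8,fn); (10,17,arg); (14,11,fn); (14,12,arg); (16,15,fn); (16,18,arg); (17,8,arg); (18,2,fn); (18,15,arg)


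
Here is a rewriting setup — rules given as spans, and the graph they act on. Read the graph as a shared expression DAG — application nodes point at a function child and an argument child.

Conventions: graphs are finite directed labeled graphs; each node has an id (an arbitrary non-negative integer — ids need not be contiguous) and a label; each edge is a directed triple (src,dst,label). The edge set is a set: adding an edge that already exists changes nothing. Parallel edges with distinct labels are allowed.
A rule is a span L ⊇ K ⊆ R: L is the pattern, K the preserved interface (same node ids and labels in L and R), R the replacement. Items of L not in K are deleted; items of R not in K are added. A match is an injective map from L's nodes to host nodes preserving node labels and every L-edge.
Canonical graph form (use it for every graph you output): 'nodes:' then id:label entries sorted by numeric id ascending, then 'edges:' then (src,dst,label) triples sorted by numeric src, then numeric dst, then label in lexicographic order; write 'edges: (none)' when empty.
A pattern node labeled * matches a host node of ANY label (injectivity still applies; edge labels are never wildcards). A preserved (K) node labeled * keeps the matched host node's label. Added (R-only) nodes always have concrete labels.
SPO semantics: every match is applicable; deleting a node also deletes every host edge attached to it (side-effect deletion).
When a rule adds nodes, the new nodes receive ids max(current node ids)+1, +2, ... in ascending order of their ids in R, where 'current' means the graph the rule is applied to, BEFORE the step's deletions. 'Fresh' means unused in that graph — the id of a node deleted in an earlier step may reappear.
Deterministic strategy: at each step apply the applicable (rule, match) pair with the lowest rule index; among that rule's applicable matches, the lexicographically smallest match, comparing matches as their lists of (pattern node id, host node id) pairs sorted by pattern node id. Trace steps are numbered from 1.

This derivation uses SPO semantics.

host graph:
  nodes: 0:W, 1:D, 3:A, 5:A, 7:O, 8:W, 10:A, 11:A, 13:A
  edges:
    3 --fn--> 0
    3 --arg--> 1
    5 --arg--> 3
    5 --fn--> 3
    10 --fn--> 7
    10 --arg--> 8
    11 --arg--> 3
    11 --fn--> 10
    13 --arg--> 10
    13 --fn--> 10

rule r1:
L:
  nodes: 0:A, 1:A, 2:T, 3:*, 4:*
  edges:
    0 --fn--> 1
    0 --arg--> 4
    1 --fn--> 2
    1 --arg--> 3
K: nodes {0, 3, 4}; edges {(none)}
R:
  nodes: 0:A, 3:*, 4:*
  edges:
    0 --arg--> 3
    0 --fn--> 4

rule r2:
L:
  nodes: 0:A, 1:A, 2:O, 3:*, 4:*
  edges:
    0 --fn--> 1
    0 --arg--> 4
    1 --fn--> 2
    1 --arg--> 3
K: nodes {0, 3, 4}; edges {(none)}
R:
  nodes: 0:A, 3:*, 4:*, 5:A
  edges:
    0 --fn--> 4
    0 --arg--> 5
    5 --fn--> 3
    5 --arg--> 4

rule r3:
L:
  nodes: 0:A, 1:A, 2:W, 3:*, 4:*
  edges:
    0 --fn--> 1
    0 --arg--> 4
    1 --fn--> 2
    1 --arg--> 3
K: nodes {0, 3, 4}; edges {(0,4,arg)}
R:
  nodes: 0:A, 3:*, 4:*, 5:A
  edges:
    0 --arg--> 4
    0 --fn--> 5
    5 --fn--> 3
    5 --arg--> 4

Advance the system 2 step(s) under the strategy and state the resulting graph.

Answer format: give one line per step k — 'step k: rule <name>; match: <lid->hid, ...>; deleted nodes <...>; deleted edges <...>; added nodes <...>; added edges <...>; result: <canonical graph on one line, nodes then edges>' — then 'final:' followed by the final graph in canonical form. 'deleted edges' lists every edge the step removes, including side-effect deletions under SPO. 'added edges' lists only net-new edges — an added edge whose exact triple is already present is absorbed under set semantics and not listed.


step 1: rule r2; match: 0->11, 1->10, 2->7, 3->8, 4->3; deleted nodes 7, 10; deleted edges (10,7,fn); (10,8,arg); (11,3,arg); (11,10,fn); (13,10,arg); (13,10,fn); added nodes 14; added edges (11,3,fn); (11,14,arg); (14,3,arg); (14,8,fn); result: nodes: 0:W, 1:D, 3:A, 5:A, 8:W, 11:A, 13:A, 14:A edges: (3,0,fn); (3,1,arg); (5,3,arg); (5,3,fn); (11,3,fn); (11,14,arg); (14,3,arg); (14,8,fn)
step 2: rule r3; match: 0->11, 1->3, 2->0, 3->1, 4->14; deleted nodes 0, 3; deleted edges (3,0,fn); (3,1,arg); (5,3,arg); (5,3,fn); (11,3,fn); (14,3,arg); added nodes 15; added edges (11,15,fn); (15,1,fn); (15,14,arg); result: nodes: 1:D, 5:A, 8:W, 11:A, 13:A, 14:A, 15:A edges: (11,14,arg); (11,15,fn); (14,8,fn); (15,1,fn); (15,14,arg)
final:
nodes: 1:D, 5:A, 8:W, 11:A, 13:A, 14:A, 15:A
edges: (11,14,arg); (11,15,fn); (14,8,fn); (15,1,fn); (15,14,arg)


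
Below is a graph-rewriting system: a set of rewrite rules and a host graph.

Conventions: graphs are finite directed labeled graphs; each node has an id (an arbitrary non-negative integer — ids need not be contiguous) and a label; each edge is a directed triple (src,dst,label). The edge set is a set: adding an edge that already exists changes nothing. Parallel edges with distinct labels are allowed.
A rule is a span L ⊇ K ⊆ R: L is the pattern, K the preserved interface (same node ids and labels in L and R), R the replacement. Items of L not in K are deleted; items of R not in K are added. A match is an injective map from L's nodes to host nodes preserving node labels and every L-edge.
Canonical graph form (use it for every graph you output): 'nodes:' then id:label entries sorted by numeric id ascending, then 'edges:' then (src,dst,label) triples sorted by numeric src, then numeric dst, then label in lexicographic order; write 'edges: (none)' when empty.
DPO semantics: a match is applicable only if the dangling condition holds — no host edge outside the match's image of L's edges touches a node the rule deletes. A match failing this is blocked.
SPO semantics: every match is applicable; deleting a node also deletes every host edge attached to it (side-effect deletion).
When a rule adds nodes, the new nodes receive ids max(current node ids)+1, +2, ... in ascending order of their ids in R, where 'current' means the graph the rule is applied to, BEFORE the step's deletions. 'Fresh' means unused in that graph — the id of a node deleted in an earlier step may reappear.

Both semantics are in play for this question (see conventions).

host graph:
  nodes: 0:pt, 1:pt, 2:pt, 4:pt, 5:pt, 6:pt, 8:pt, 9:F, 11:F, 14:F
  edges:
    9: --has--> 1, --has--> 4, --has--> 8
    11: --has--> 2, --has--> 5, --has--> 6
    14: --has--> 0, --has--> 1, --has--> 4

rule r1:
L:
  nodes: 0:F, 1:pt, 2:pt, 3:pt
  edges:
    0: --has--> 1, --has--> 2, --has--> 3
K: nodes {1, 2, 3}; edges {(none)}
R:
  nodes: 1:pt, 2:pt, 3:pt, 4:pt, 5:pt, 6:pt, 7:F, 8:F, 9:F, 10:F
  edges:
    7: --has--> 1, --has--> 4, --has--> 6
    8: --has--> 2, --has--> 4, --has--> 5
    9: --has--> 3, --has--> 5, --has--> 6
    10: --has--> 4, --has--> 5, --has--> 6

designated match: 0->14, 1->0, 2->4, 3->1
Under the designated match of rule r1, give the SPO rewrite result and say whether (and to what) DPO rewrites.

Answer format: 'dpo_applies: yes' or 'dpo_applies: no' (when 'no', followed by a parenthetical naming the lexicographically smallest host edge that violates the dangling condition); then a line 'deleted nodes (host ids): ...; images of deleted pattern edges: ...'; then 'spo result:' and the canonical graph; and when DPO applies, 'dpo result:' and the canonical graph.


dpo_applies: yes
deleted nodes (host ids): 14; images of deleted pattern edges: (14,0,has); (14,1,has); (14,4,has)
spo result:
nodes: 0:pt, 1:pt, 2:pt, 4:pt, 5:pt, 6:pt, 8:pt, 9:F, 11:F, 15:pt, 16:pt, 17:pt, 18:F, 19:F, 20:F, 21:F
edges: (9,1,has); (9,4,has); (9,8,has); (11,2,has); (11,5,has); (11,6,has); (18,0,has); (18,15,has); (18,17,has); (19,4,has); (19,15,has); (19,16,has); (20,1,has); (20,16,has); (20,17,has); (21,15,has); (21,16,has); (21,17,has)
dpo result:
nodes: 0:pt, 1:pt, 2:pt, 4:pt, 5:pt, 6:pt, 8:pt, 9:F, 11:F, 15:pt, 16:pt, 17:pt, 18:F, 19:F, 20:F, 21:F
edges: (9,1,has); (9,4,has); (9,8,has); (11,2,has); (11,5,has); (11,6,has); (18,0,has); (18,15,has); (18,17,has); (19,4,has); (19,15,has); (19,16,has); (20,1,has); (20,16,has); (20,17,has); (21,15,has); (21,16,has); (21,17,has)


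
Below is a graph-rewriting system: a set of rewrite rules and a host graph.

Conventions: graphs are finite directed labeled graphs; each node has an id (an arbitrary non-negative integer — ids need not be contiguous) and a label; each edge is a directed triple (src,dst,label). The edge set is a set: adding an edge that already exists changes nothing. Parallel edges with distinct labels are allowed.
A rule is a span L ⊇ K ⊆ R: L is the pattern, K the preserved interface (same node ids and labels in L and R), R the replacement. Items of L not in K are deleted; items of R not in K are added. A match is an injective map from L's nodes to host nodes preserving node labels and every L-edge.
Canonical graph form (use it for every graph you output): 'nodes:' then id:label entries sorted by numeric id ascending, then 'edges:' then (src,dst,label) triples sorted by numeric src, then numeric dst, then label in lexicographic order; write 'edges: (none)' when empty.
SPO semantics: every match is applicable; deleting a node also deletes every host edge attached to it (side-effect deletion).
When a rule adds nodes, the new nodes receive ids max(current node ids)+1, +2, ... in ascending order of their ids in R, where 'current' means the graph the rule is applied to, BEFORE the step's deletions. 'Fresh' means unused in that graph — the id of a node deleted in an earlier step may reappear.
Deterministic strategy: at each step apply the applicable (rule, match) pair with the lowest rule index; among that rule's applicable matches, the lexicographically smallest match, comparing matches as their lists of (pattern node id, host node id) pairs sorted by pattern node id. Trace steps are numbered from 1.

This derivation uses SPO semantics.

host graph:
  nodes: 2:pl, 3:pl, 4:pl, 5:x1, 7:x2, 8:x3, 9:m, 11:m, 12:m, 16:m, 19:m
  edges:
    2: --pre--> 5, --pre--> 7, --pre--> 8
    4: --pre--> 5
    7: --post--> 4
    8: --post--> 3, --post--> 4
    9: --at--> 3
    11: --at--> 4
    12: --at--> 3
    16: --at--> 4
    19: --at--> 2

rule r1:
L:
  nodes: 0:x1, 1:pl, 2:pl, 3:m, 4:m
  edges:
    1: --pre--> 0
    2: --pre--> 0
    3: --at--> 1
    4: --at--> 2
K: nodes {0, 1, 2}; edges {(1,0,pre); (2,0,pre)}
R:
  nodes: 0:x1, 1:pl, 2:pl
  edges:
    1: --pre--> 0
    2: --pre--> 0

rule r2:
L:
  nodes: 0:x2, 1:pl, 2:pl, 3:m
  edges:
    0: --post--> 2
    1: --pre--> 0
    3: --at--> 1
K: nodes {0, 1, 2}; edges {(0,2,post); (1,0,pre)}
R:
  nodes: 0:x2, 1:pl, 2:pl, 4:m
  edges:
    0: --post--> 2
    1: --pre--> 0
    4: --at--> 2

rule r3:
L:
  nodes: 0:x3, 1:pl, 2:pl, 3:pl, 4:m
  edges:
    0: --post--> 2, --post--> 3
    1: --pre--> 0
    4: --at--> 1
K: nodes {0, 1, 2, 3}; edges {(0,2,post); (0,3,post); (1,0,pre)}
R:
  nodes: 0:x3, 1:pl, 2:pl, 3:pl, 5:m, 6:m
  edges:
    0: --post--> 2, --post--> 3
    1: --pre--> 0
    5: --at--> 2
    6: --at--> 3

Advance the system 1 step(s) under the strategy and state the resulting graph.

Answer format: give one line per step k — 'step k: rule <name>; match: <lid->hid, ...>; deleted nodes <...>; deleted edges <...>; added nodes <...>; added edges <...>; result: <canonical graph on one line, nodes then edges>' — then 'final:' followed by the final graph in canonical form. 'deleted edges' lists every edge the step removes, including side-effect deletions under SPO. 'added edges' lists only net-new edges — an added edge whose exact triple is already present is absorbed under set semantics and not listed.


step 1: rule r1; match: 0->5, 1->2, 2->4, 3->19, 4->11; deleted nodes 11, 19; deleted edges (11,4,at); (19,2,at); added nodes (none); added edges (none); result: nodes: 2:pl, 3:pl, 4:pl, 5:x1, 7:x2, 8:x3, 9:m, 12:m, 16:m edges: (2,5,pre); (2,7,pre); (2,8,pre); (4,5,pre); (7,4,post); (8,3,post); (8,4,post); (9,3,at); (12,3,at); (16,4,at)
final:
nodes: 2:pl, 3:pl, 4:pl, 5:x1, 7:x2, 8:x3, 9:m, 12:m, 16:m
edges: (2,5,pre); (2,7,pre); (2,8,pre); (4,5,pre); (7,4,post); (8,3,post); (8,4,post); (9,3,at); (12,3,at); (16,4,at)


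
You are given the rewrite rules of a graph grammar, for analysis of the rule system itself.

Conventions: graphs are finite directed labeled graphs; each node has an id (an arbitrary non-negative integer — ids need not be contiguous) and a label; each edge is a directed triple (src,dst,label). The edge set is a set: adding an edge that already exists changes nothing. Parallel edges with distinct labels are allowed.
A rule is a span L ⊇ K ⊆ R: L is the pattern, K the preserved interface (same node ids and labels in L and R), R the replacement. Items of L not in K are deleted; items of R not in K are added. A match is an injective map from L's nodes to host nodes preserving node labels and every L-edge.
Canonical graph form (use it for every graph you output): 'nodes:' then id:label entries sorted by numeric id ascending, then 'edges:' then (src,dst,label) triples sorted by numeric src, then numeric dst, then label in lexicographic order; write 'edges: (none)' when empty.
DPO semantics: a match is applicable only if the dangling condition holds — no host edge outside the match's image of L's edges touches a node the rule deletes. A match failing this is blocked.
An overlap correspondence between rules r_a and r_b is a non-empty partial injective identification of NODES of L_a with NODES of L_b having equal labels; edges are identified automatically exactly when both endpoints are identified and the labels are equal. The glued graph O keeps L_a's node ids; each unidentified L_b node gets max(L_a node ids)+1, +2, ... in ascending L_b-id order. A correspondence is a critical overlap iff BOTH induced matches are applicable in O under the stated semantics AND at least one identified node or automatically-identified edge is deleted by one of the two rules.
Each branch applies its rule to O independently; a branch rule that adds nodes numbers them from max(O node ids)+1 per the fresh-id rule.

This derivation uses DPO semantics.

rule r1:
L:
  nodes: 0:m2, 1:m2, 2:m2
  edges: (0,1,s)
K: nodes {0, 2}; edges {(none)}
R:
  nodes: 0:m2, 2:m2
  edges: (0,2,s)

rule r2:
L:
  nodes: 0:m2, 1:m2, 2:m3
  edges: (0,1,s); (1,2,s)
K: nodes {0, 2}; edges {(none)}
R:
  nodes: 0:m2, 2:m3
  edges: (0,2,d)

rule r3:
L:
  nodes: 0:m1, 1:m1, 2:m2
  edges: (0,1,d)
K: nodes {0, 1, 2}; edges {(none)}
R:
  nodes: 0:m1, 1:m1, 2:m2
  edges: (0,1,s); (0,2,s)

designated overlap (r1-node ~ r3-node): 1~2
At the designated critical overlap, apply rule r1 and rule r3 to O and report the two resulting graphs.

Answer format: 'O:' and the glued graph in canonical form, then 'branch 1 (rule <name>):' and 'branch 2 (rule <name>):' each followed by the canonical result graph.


O:
nodes: 0:m2, 1:m2, 2:m2, 3:m1, 4:m1
edges: (0,1,s); (3,4,d)
branch 1 (rule r1):
nodes: 0:m2, 2:m2, 3:m1, 4:m1
edges: (0,2,s); (3,4,d)
branch 2 (rule r3):
nodes: 0:m2, 1:m2, 2:m2, 3:m1, 4:m1
edges: (0,1,s); (3,1,s); (3,4,s)


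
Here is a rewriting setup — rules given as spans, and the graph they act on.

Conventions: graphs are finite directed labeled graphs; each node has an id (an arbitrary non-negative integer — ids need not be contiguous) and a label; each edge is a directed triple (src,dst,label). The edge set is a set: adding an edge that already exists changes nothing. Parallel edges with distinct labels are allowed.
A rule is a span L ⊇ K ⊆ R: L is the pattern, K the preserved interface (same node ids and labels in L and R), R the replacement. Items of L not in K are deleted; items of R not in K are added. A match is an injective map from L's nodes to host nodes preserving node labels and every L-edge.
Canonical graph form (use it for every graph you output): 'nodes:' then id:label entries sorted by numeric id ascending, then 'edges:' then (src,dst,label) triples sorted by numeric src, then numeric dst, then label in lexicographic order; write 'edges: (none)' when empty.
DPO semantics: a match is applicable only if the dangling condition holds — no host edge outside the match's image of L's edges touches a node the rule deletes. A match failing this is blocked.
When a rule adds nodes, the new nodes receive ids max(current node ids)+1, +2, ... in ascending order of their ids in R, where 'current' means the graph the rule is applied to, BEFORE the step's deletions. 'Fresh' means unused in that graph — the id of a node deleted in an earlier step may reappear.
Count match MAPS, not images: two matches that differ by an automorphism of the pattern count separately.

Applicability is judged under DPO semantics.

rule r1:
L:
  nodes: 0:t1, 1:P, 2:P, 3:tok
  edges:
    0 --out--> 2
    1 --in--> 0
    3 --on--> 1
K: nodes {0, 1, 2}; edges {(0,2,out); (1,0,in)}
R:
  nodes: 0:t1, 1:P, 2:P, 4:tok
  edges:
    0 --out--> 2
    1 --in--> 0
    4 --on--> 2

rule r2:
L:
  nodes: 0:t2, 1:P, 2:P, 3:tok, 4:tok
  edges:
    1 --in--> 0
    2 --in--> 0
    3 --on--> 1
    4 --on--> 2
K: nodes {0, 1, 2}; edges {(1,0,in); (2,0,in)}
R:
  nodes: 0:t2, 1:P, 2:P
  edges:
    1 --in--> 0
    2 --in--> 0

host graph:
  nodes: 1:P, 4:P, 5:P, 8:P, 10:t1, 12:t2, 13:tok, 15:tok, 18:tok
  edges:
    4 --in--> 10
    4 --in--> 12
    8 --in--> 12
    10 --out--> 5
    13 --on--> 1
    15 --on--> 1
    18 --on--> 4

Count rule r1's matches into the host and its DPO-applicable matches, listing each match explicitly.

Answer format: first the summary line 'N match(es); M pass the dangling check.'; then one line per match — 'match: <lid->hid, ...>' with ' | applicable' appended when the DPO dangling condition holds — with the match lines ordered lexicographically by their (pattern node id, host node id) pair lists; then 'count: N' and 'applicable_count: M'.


1 match(es); 1 pass the dangling check.
match: 0->10, 1->4, 2->5, 3->18 | applicable
count: 1
applicable_count: 1


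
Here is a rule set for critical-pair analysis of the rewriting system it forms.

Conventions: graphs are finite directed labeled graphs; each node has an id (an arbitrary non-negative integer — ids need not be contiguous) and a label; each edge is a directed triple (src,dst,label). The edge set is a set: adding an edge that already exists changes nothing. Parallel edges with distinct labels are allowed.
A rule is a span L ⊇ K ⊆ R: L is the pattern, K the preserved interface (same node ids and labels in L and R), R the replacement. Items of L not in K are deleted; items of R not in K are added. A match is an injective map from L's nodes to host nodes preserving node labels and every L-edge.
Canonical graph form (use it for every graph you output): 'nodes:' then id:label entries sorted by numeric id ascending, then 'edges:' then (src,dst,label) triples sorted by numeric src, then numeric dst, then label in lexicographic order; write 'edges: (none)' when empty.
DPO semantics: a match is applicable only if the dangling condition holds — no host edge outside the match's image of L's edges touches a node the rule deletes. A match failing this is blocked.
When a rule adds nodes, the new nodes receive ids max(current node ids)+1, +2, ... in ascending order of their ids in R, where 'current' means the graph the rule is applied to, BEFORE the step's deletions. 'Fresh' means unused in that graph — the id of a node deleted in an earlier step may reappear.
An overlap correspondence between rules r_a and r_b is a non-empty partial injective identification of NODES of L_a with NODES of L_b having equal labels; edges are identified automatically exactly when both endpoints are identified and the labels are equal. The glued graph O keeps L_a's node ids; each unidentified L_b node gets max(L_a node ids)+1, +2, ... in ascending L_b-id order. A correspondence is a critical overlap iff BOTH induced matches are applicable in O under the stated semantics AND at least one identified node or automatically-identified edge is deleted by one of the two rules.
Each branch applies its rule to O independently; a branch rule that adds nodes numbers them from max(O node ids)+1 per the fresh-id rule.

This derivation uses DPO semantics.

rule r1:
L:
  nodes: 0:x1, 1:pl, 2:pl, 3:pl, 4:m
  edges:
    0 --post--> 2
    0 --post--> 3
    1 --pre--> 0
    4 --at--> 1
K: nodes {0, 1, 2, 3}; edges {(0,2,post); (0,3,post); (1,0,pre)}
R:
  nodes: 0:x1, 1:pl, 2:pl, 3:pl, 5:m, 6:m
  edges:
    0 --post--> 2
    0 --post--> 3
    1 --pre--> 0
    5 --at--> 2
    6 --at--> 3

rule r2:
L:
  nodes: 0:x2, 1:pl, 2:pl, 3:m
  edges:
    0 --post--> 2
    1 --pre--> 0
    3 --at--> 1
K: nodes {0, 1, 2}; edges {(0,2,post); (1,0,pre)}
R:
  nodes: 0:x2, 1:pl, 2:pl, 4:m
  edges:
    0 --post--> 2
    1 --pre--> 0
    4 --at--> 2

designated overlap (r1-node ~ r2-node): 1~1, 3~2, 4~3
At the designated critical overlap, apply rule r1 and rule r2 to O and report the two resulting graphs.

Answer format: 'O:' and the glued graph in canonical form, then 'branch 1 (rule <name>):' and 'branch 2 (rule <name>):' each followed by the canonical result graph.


O:
nodes: 0:x1, 1:pl, 2:pl, 3:pl, 4:m, 5:x2
edges: (0,2,post); (0,3,post); (1,0,pre); (1,5,pre); (4,1,at); (5,3,post)
branch 1 (rule r1):
nodes: 0:x1, 1:pl, 2:pl, 3:pl, 5:x2, 6:m, 7:m
edges: (0,2,post); (0,3,post); (1,0,pre); (1,5,pre); (5,3,post); (6,2,at); (7,3,at)
branch 2 (rule r2):
nodes: 0:x1, 1:pl, 2:pl, 3:pl, 5:x2, 6:m
edges: (0,2,post); (0,3,post); (1,0,pre); (1,5,pre); (5,3,post); (6,3,at)


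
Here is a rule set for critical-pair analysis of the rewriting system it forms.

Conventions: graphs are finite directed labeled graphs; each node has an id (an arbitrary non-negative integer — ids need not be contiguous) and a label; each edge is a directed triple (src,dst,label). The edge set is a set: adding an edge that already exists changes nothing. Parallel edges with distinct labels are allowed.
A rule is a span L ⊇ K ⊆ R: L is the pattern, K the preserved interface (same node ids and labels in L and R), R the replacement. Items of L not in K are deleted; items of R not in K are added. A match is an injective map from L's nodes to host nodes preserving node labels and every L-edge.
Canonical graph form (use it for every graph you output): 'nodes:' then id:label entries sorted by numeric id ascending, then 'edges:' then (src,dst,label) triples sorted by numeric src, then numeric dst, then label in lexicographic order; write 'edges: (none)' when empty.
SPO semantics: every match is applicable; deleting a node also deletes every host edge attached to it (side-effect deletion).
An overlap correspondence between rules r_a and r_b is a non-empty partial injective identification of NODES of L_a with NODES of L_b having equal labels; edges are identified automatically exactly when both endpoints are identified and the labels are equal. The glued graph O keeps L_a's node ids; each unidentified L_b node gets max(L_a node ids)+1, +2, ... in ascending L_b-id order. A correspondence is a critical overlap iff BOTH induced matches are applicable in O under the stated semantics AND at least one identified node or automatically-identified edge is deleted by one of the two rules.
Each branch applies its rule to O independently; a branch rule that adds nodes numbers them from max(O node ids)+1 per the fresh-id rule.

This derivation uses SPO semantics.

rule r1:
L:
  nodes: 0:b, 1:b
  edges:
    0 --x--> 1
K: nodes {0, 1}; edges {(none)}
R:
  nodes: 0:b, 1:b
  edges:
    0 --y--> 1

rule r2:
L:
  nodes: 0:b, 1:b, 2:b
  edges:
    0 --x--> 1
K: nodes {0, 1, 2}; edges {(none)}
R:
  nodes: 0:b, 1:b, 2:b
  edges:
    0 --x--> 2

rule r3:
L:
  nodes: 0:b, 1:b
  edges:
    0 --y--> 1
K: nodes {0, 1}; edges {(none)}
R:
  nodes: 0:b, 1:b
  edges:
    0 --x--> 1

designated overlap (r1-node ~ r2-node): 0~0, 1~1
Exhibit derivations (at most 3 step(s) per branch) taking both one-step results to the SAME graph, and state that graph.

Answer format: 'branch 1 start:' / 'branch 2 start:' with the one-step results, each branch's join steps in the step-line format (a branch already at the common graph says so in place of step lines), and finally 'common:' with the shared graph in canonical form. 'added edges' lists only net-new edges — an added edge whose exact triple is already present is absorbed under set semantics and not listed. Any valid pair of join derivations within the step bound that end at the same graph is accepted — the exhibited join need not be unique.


branch 1 start:
nodes: 0:b, 1:b, 2:b
edges: (0,1,y)
branch 2 start:
nodes: 0:b, 1:b, 2:b
edges: (0,2,x)
branch 1 step 1: rule r3; match: 0->0, 1->1; deleted nodes (none); deleted edges (0,1,y); added nodes (none); added edges (0,1,x); result: nodes: 0:b, 1:b, 2:b edges: (0,1,x)
branch 2 step 1: rule r2; match: 0->0, 1->2, 2->1; deleted nodes (none); deleted edges (0,2,x); added nodes (none); added edges (0,1,x); result: nodes: 0:b, 1:b, 2:b edges: (0,1,x)
common:
nodes: 0:b, 1:b, 2:b
edges: (0,1,x)


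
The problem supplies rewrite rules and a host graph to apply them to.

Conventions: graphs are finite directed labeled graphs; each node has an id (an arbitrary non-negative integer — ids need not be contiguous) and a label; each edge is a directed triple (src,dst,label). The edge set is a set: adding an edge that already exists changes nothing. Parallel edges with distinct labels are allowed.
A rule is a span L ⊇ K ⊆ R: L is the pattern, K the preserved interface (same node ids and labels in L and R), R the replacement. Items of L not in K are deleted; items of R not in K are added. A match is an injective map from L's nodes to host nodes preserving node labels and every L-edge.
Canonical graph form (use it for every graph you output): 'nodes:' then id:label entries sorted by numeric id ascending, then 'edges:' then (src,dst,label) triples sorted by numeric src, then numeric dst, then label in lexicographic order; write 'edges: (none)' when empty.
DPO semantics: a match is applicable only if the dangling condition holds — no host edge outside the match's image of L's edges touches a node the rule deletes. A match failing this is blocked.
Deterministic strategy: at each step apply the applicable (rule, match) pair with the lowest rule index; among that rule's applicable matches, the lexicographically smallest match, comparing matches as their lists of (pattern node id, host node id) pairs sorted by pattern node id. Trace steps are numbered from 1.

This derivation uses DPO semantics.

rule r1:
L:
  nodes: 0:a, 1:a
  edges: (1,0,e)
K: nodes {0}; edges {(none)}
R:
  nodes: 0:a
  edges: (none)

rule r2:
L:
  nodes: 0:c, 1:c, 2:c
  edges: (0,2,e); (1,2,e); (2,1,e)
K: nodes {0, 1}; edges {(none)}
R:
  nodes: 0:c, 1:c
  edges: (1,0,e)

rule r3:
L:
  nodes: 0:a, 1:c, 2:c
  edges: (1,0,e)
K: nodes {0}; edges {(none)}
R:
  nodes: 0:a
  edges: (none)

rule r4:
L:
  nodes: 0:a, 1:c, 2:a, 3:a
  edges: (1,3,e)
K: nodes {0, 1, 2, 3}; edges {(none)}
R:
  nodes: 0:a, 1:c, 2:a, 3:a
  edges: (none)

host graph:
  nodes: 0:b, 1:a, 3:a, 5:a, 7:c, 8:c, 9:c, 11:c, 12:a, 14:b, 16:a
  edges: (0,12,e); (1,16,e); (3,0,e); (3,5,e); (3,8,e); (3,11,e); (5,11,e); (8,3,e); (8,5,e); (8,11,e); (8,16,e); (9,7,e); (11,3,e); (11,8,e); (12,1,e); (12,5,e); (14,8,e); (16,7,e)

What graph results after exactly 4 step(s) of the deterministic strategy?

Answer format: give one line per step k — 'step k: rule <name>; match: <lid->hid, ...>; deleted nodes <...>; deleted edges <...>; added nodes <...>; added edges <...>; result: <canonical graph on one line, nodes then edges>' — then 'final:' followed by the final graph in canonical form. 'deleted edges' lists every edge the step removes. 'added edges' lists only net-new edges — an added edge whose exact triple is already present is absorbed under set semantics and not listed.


step 1: rule r4; match: 0->1, 1->8, 2->3, 3->5; deleted nodes (none); deleted edges (8,5,e); added nodes (none); added edges (none); result: nodes: 0:b, 1:a, 3:a, 5:a, 7:c, 8:c, 9:c, 11:c, 12:a, 14:b, 16:a edges: (0,12,e); (1,16,e); (3,0,e); (3,5,e); (3,8,e); (3,11,e); (5,11,e); (8,3,e); (8,11,e); (8,16,e); (9,7,e); (11,3,e); (11,8,e); (12,1,e); (12,5,e); (14,8,e); (16,7,e)
step 2: rule r4; match: 0->1, 1->8, 2->3, 3->16; deleted nodes (none); deleted edges (8,16,e); added nodes (none); added edges (none); result: nodes: 0:b, 1:a, 3:a, 5:a, 7:c, 8:c, 9:c, 11:c, 12:a, 14:b, 16:a edges: (0,12,e); (1,16,e); (3,0,e); (3,5,e); (3,8,e); (3,11,e); (5,11,e); (8,3,e); (8,11,e); (9,7,e); (11,3,e); (11,8,e); (12,1,e); (12,5,e); (14,8,e); (16,7,e)
step 3: rule r4; match: 0->1, 1->8, 2->5, 3->3; deleted nodes (none); deleted edges (8,3,e); added nodes (none); added edges (none); result: nodes: 0:b, 1:a, 3:a, 5:a, 7:c, 8:c, 9:c, 11:c, 12:a, 14:b, 16:a edges: (0,12,e); (1,16,e); (3,0,e); (3,5,e); (3,8,e); (3,11,e); (5,11,e); (8,11,e); (9,7,e); (11,3,e); (11,8,e); (12,1,e); (12,5,e); (14,8,e); (16,7,e)
step 4: rule r4; match: 0->1, 1->11, 2->5, 3->3; deleted nodes (none); deleted edges (11,3,e); added nodes (none); added edges (none); result: nodes: 0:b, 1:a, 3:a, 5:a, 7:c, 8:c, 9:c, 11:c, 12:a, 14:b, 16:a edges: (0,12,e); (1,16,e); (3,0,e); (3,5,e); (3,8,e); (3,11,e); (5,11,e); (8,11,e); (9,7,e); (11,8,e); (12,1,e); (12,5,e); (14,8,e); (16,7,e)
final:
nodes: 0:b, 1:a, 3:a, 5:a, 7:c, 8:c, 9:c, 11:c, 12:a, 14:b, 16:a
edges: (0,12,e); (1,16,e); (3,0,e); (3,5,e); (3,8,e); (3,11,e); (5,11,e); (8,11,e); (9,7,e); (11,8,e); (12,1,e); (12,5,e); (14,8,e); (16,7,e)


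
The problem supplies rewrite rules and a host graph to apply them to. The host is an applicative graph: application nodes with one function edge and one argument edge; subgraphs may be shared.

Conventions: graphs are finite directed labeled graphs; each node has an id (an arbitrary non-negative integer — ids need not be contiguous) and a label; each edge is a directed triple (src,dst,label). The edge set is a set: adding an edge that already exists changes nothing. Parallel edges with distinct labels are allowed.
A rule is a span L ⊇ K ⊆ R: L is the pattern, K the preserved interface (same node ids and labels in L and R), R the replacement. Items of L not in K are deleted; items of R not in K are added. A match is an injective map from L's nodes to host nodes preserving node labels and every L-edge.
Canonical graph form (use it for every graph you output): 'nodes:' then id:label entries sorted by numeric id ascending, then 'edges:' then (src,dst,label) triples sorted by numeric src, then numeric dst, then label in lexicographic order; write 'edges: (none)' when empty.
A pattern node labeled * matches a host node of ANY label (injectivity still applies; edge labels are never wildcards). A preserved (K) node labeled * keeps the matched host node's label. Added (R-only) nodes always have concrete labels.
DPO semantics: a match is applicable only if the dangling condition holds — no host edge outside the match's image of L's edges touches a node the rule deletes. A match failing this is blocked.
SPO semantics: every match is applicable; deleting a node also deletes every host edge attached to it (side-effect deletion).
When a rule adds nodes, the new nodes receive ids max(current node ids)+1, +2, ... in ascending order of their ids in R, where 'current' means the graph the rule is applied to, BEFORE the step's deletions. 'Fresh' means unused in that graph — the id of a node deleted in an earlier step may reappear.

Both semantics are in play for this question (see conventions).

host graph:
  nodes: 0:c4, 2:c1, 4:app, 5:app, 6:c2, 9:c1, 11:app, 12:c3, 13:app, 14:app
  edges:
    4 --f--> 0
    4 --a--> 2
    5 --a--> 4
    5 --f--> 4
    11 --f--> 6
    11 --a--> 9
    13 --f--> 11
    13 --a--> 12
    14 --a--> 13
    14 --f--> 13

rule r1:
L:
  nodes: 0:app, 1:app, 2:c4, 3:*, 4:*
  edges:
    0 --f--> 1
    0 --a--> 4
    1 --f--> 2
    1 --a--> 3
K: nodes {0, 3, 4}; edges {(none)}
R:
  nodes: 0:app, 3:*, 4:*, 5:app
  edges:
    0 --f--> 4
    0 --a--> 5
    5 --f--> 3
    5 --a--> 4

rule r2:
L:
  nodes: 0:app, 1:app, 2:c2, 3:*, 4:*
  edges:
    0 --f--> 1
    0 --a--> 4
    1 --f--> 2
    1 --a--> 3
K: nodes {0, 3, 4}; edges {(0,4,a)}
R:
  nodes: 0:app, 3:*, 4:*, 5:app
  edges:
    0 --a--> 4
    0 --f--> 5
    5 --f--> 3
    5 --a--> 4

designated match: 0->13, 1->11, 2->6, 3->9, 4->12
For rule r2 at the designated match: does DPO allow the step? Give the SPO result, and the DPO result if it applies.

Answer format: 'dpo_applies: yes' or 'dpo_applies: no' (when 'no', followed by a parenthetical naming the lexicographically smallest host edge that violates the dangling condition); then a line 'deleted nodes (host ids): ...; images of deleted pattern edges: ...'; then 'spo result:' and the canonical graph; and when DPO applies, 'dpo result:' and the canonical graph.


dpo_applies: yes
deleted nodes (host ids): 6, 11; images of deleted pattern edges: (11,6,f); (11,9,a); (13,11,f)
spo result:
nodes: 0:c4, 2:c1, 4:app, 5:app, 9:c1, 12:c3, 13:app, 14:app, 15:app
edges: (4,0,f); (4,2,a); (5,4,a); (5,4,f); (13,12,a); (13,15,f); (14,13,a); (14,13,f); (15,9,f); (15,12,a)
dpo result:
nodes: 0:c4, 2:c1, 4:app, 5:app, 9:c1, 12:c3, 13:app, 14:app, 15:app
edges: (4,0,f); (4,2,a); (5,4,a); (5,4,f); (13,12,a); (13,15,f); (14,13,a); (14,13,f); (15,9,f); (15,12,a)
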